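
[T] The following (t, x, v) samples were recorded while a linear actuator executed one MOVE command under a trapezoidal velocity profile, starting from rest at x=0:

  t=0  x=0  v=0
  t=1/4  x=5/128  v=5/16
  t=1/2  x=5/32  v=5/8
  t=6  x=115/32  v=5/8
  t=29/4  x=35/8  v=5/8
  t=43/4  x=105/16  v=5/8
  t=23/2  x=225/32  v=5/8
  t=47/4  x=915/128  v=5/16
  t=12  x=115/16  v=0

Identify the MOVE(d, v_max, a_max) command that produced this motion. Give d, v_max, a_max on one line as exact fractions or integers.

final state: t=12, x=115/16, v=0 → d = 115/16
a_max = (5/16−0)/(1/4−0) = 5/4
max v = 5/8 over t∈[1/2,23/2] → v_max = 5/8
check: 5/8·(1/2+11) = 115/16 ✓

d=115/16 v_max=5/8 a_max=5/4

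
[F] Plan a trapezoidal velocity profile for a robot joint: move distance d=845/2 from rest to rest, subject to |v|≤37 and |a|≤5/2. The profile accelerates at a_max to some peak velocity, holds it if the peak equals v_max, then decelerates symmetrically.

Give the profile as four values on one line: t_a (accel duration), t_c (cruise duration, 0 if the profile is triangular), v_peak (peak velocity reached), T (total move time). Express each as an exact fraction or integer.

t_a=13 t_c=0 v_peak=65/2 T=26

v_max²/a_max = 37²/(5/2) = 2738/5
845/2 < 2738/5 → triangular
v_peak = √(845/2·5/2) = √(4225/4) = 65/2
t_a = (65/2)/(5/2) = 13; t_c = 0
T = 2·13 = 26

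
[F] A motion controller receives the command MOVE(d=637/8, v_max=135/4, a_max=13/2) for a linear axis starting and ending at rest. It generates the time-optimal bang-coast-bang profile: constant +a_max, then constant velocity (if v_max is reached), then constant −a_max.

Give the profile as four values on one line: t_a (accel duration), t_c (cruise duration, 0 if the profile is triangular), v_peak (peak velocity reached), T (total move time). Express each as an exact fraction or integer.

v_max²/a_max = (135/4)²/(13/2) = 18225/104
637/8 < 18225/104 so t_c = 0
v_peak = √(637/8·13/2) = √(8281/16) = 91/4
t_a = (91/4)/(13/2) = 7/2; t_c = 0
T = 2·7/2 = 7

t_a=7/2 t_c=0 v_peak=91/4 T=7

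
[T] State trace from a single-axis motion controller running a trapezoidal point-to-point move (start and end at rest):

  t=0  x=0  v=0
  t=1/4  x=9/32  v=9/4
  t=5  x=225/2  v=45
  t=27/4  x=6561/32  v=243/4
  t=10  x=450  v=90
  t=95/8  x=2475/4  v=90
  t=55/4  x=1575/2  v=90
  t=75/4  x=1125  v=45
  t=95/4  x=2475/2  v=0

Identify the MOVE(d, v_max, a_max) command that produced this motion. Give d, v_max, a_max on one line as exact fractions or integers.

d=2475/2 v_max=90 a_max=9

final state: t=95/4, x=2475/2, v=0 → d = 2475/2
a_max = (9/4−0)/(1/4−0) = 9
max v = 90 over t∈[10,55/4] → v_max = 90
check: 90·(10+15/4) = 2475/2 ✓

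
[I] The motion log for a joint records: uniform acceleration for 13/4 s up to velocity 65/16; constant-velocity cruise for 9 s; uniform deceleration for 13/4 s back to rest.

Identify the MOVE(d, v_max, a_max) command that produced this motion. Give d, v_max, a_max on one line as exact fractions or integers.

d=3185/64 v_max=65/16 a_max=5/4

a_max = (65/16)/(13/4) = 5/4
d_a = ½·65/16·13/4 = 845/128; d_c = 65/16·9 = 585/16
d = 2·845/128 + 585/16 = 3185/64
t_c = 9 > 0 → v_max = v_peak = 65/16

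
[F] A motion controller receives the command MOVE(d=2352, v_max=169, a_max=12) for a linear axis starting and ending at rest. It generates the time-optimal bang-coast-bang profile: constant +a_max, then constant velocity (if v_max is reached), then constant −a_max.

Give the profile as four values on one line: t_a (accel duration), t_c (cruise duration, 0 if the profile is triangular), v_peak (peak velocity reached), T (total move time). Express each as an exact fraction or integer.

v_max²/a_max = 169²/12 = 28561/12
2352 < 28561/12 so t_c = 0
v_peak = √(2352·12) = √28224 = 168
t_a = 168/12 = 14; t_c = 0
T = 2·14 = 28

t_a=14 t_c=0 v_peak=168 T=28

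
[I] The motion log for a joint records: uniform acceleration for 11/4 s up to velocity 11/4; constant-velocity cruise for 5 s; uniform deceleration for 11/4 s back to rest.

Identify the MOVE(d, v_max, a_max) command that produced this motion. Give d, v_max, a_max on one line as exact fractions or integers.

a_max = (11/4)/(11/4) = 1
d_a = ½·11/4·11/4 = 121/32; d_c = 11/4·5 = 55/4
d = 2·121/32 + 55/4 = 341/16
t_c = 5 > 0 so v_max = 11/4

d=341/16 v_max=11/4 a_max=1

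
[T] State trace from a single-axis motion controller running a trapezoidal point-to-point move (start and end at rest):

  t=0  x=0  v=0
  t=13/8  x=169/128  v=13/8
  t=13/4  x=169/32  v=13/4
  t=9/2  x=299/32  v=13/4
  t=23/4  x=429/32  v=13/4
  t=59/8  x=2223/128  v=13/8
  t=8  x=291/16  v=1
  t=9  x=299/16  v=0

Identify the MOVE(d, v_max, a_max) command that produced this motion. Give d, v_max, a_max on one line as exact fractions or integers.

d=299/16 v_max=13/4 a_max=1

final state: t=9, x=299/16, v=0 → d = 299/16
a_max = (13/8−0)/(13/8−0) = 1
max v = 13/4 over t∈[13/4,23/4] → v_max = 13/4
check: 13/4·(13/4+5/2) = 299/16 ✓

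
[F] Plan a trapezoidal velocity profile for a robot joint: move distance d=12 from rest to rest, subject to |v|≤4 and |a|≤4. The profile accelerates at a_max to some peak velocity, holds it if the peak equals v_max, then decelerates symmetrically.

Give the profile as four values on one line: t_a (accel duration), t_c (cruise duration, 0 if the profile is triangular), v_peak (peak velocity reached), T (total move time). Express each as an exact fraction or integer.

(v_max)²/a_max = 4²/4 = 4
12 ≥ 4 ⇒ cruise phase
t_a = 4/4 = 1; v_peak = 4
d_cruise = 12 − 4 = 8; t_c = 8/4 = 2
T = 2·1 + 2 = 4

t_a=1 t_c=2 v_peak=4 T=4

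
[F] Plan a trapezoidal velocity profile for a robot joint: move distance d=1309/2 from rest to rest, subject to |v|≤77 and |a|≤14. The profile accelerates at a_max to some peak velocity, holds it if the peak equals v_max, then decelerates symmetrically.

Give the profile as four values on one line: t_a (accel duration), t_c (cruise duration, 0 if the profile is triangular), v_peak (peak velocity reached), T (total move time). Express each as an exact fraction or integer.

vₘ²/aₘ = 77²/14 = 847/2
1309/2 ≥ 847/2 → trapezoidal
t_a = 77/14 = 11/2; v_peak = 77
d_cruise = 1309/2 − 847/2 = 231; t_c = 231/77 = 3
T = 2·11/2 + 3 = 14

t_a=11/2 t_c=3 v_peak=77 T=14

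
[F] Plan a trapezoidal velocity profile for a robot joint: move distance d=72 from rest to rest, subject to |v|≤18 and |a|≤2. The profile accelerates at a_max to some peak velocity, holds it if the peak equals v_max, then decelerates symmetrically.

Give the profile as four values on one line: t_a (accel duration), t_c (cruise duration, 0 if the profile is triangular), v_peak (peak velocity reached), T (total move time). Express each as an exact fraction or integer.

vₘ²/aₘ = 18²/2 = 162
72 < 162 so t_c = 0
v_peak = √(72·2) = √144 = 12
t_a = 12/2 = 6; t_c = 0
T = 2·6 = 12

t_a=6 t_c=0 v_peak=12 T=12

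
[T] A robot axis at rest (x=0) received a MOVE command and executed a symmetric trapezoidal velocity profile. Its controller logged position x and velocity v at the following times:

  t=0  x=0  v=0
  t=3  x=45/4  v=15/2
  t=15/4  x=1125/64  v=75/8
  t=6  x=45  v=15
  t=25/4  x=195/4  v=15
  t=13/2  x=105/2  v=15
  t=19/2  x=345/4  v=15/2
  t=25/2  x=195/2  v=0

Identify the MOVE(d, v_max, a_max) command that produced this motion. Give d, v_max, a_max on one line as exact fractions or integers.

d=195/2 v_max=15 a_max=5/2

final state: t=25/2, x=195/2, v=0 → d = 195/2
a_max = (15/2−0)/(3−0) = 5/2
max v = 15 over t∈[6,13/2] → v_max = 15
check: 15·(6+1/2) = 195/2 ✓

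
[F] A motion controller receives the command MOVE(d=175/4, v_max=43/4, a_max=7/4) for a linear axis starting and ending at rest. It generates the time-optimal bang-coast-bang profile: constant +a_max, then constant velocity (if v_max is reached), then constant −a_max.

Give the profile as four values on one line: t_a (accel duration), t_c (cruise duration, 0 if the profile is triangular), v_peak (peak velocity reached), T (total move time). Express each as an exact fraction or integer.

vₘ²/aₘ = (43/4)²/(7/4) = 1849/28
175/4 < 1849/28 so t_c = 0
v_peak = √(175/4·7/4) = √(1225/16) = 35/4
t_a = (35/4)/(7/4) = 5; t_c = 0
T = 2·5 = 10

t_a=5 t_c=0 v_peak=35/4 T=10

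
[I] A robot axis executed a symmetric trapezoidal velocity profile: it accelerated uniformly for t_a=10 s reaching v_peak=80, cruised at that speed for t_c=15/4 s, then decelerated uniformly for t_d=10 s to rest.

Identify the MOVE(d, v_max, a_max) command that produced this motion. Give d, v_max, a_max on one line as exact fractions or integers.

d=1100 v_max=80 a_max=8

a_max = 80/10 = 8
d_a = ½·80·10 = 400; d_c = 80·15/4 = 300
d = 2·400 + 300 = 1100
t_c = 15/4 > 0 → v_max = v_peak = 80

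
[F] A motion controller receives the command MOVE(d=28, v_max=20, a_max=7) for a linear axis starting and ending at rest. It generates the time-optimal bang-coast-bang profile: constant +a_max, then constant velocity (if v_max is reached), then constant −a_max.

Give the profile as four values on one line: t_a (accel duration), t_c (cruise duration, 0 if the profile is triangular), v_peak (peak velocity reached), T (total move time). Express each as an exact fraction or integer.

t_a=2 t_c=0 v_peak=14 T=4

v_max²/a_max = 20²/7 = 400/7
28 < 400/7 → triangular
v_peak = √(28·7) = √196 = 14
t_a = 14/7 = 2; t_c = 0
T = 2·2 = 4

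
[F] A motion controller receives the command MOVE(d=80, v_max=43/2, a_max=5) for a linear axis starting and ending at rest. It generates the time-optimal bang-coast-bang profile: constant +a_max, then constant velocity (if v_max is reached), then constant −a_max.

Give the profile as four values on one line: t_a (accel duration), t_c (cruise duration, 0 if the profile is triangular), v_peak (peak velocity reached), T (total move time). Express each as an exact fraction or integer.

t_a=4 t_c=0 v_peak=20 T=8

vₘ²/aₘ = (43/2)²/5 = 1849/20
80 < 1849/20 so t_c = 0
v_peak = √(80·5) = √400 = 20
t_a = 20/5 = 4; t_c = 0
T = 2·4 = 8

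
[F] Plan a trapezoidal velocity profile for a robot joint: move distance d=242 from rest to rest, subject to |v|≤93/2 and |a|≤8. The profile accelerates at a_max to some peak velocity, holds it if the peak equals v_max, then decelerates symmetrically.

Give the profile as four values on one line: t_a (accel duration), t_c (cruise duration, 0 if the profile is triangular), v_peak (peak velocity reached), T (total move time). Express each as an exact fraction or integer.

t_a=11/2 t_c=0 v_peak=44 T=11

v_max²/a_max = (93/2)²/8 = 8649/32
242 < 8649/32 → triangular
v_peak = √(242·8) = √1936 = 44
t_a = 44/8 = 11/2; t_c = 0
T = 2·11/2 = 11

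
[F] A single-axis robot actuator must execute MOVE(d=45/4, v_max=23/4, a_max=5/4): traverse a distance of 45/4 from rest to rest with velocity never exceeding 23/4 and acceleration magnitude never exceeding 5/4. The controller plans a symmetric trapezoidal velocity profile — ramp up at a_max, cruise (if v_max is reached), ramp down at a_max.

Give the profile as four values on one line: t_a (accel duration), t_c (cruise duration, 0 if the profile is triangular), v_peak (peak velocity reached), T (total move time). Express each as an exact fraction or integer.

t_a=3 t_c=0 v_peak=15/4 T=6

v_max²/a_max = (23/4)²/(5/4) = 529/20
45/4 < 529/20 → triangular
v_peak = √(45/4·5/4) = √(225/16) = 15/4
t_a = (15/4)/(5/4) = 3; t_c = 0
T = 2·3 = 6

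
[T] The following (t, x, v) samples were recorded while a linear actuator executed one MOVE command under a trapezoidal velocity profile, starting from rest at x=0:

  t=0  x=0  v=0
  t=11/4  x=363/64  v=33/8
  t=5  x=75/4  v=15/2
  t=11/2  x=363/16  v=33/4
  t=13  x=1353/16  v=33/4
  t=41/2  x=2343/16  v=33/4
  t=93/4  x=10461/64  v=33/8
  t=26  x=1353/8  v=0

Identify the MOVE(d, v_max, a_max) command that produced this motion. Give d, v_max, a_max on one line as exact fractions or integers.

final state: t=26, x=1353/8, v=0 → d = 1353/8
a_max = (33/8−0)/(11/4−0) = 3/2
max v = 33/4 over t∈[11/2,41/2] → v_max = 33/4
check: 33/4·(11/2+15) = 1353/8 ✓

d=1353/8 v_max=33/4 a_max=3/2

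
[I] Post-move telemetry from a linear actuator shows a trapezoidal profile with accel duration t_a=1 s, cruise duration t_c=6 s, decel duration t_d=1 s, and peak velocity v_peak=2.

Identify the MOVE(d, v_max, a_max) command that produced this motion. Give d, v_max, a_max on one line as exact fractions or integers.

d=14 v_max=2 a_max=2

a_max = 2/1 = 2
d_a = ½·2·1 = 1; d_c = 2·6 = 12
d = 2·1 + 12 = 14
t_c = 6 > 0 so v_max = 2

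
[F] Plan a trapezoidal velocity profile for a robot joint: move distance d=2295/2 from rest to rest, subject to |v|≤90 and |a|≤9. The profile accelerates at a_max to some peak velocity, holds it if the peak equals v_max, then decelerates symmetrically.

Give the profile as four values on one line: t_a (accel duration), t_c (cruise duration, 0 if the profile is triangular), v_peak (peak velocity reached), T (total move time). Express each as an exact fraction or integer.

t_a=10 t_c=11/4 v_peak=90 T=91/4

v_max²/a_max = 90²/9 = 900
2295/2 ≥ 900 ⇒ cruise phase
t_a = 90/9 = 10; v_peak = 90
d_cruise = 2295/2 − 900 = 495/2; t_c = (495/2)/90 = 11/4
T = 2·10 + 11/4 = 91/4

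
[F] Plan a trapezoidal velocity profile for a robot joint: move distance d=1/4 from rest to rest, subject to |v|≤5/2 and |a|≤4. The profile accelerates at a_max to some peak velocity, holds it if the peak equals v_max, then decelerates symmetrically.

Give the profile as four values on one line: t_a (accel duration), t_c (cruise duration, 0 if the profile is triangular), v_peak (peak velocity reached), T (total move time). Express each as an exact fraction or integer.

(v_max)²/a_max = (5/2)²/4 = 25/16
1/4 < 25/16 so t_c = 0
v_peak = √(1/4·4) = √1 = 1
t_a = 1/4; t_c = 0
T = 2·1/4 = 1/2

t_a=1/4 t_c=0 v_peak=1 T=1/2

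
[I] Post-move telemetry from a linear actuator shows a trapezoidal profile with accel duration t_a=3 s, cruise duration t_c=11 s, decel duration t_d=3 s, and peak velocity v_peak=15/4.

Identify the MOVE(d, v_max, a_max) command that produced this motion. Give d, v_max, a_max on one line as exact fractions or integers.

a_max = (15/4)/3 = 5/4
d_a = ½·15/4·3 = 45/8; d_c = 15/4·11 = 165/4
d = 2·45/8 + 165/4 = 105/2
t_c = 11 > 0 ⇒ limit active, v_max = 15/4

d=105/2 v_max=15/4 a_max=5/4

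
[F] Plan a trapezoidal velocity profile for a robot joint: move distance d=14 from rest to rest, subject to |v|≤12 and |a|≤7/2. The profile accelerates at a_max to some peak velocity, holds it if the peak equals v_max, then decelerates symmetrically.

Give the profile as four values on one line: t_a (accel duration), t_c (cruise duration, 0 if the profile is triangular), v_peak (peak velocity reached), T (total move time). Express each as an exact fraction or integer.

t_a=2 t_c=0 v_peak=7 T=4

(v_max)²/a_max = 12²/(7/2) = 288/7
14 < 288/7 → triangular
v_peak = √(14·7/2) = √49 = 7
t_a = 7/(7/2) = 2; t_c = 0
T = 2·2 = 4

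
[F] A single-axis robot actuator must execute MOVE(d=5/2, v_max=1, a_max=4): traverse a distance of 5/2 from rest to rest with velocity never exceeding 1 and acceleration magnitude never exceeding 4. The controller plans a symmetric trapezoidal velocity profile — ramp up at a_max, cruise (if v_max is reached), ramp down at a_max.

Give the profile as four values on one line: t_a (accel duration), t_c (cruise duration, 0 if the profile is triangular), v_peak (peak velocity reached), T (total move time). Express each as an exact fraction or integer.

t_a=1/4 t_c=9/4 v_peak=1 T=11/4

v_max²/a_max = 1²/4 = 1/4
5/2 ≥ 1/4 so v_max reached
t_a = 1/4; v_peak = 1
d_cruise = 5/2 − 1/4 = 9/4; t_c = (9/4)/1 = 9/4
T = 2·1/4 + 9/4 = 11/4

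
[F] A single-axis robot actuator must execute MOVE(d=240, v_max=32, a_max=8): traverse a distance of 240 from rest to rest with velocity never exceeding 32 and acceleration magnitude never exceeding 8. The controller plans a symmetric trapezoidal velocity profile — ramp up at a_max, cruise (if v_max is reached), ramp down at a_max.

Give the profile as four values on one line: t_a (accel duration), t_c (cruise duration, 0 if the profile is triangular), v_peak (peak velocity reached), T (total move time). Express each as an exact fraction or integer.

v_max²/a_max = 32²/8 = 128
240 ≥ 128 so v_max reached
t_a = 32/8 = 4; v_peak = 32
d_cruise = 240 − 128 = 112; t_c = 112/32 = 7/2
T = 2·4 + 7/2 = 23/2

t_a=4 t_c=7/2 v_peak=32 T=23/2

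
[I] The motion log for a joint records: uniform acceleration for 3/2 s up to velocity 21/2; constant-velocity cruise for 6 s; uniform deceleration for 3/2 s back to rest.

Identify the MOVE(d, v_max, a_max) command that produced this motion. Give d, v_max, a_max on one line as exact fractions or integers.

a_max = (21/2)/(3/2) = 7
d_a = ½·21/2·3/2 = 63/8; d_c = 21/2·6 = 63
d = 2·63/8 + 63 = 315/4
t_c = 6 > 0 → v_max = v_peak = 21/2

d=315/4 v_max=21/2 a_max=7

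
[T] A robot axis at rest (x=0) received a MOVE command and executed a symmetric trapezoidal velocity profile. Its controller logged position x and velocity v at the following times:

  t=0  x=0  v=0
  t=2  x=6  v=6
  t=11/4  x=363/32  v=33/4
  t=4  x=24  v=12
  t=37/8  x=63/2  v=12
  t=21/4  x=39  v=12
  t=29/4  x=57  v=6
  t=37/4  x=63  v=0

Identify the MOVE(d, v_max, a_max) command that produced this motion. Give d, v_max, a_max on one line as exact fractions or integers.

final state: t=37/4, x=63, v=0 → d = 63
a_max = (6−0)/(2−0) = 3
max v = 12 over t∈[4,21/4] → v_max = 12
check: 12·(4+5/4) = 63 ✓

d=63 v_max=12 a_max=3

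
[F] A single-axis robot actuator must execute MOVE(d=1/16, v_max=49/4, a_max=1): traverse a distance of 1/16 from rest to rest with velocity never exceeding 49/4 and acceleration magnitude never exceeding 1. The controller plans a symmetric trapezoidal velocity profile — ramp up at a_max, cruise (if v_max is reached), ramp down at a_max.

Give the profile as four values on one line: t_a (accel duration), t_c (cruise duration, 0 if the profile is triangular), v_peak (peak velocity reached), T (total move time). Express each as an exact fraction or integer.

(v_max)²/a_max = (49/4)²/1 = 2401/16
1/16 < 2401/16 so t_c = 0
v_peak = √(1/16·1) = √(1/16) = 1/4
t_a = (1/4)/1 = 1/4; t_c = 0
T = 2·1/4 = 1/2

t_a=1/4 t_c=0 v_peak=1/4 T=1/2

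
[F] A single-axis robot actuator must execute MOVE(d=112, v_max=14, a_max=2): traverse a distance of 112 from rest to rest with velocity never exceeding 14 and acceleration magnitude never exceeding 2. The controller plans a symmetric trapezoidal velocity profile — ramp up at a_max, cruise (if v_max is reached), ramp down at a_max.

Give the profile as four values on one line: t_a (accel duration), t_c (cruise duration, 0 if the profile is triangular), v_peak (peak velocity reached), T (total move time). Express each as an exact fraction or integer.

t_a=7 t_c=1 v_peak=14 T=15

(v_max)²/a_max = 14²/2 = 98
112 ≥ 98 ⇒ cruise phase
t_a = 14/2 = 7; v_peak = 14
d_cruise = 112 − 98 = 14; t_c = 14/14 = 1
T = 2·7 + 1 = 15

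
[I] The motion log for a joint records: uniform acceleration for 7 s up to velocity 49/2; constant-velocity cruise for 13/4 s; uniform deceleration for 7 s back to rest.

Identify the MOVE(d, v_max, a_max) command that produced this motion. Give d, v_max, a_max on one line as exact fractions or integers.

d=2009/8 v_max=49/2 a_max=7/2

a_max = (49/2)/7 = 7/2
d_a = ½·49/2·7 = 343/4; d_c = 49/2·13/4 = 637/8
d = 2·343/4 + 637/8 = 2009/8
t_c = 13/4 > 0 so v_max = 49/2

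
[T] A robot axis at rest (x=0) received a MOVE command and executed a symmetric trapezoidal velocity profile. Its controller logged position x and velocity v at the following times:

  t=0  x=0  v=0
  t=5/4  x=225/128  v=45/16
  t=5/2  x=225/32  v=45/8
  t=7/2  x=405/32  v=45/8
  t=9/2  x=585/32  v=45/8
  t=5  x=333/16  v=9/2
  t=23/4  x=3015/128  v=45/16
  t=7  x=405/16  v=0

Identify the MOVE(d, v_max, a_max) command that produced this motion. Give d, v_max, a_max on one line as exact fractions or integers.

final state: t=7, x=405/16, v=0 → d = 405/16
a_max = (45/16−0)/(5/4−0) = 9/4
max v = 45/8 over t∈[5/2,9/2] → v_max = 45/8
check: 45/8·(5/2+2) = 405/16 ✓

d=405/16 v_max=45/8 a_max=9/4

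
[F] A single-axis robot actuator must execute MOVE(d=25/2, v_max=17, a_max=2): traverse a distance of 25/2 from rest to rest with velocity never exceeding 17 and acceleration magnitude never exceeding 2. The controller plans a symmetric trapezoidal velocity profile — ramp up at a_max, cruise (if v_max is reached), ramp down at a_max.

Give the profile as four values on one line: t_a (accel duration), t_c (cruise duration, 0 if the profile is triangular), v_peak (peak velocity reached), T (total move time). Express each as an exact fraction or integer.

(v_max)²/a_max = 17²/2 = 289/2
25/2 < 289/2 ⇒ no cruise
v_peak = √(25/2·2) = √25 = 5
t_a = 5/2; t_c = 0
T = 2·5/2 = 5

t_a=5/2 t_c=0 v_peak=5 T=5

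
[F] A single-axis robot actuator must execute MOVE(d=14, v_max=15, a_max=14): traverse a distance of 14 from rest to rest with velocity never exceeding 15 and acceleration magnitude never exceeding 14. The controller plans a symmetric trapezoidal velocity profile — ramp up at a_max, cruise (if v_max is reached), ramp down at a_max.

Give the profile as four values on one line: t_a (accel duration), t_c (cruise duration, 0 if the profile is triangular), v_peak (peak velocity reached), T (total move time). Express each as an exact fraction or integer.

t_a=1 t_c=0 v_peak=14 T=2

vₘ²/aₘ = 15²/14 = 225/14
14 < 225/14 → triangular
v_peak = √(14·14) = √196 = 14
t_a = 14/14 = 1; t_c = 0
T = 2·1 = 2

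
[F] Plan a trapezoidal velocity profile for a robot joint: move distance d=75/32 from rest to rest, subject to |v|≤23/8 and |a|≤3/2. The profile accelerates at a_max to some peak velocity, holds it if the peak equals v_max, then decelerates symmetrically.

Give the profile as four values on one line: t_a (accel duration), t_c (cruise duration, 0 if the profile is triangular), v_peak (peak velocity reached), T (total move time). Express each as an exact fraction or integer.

(v_max)²/a_max = (23/8)²/(3/2) = 529/96
75/32 < 529/96 so t_c = 0
v_peak = √(75/32·3/2) = √(225/64) = 15/8
t_a = (15/8)/(3/2) = 5/4; t_c = 0
T = 2·5/4 = 5/2

t_a=5/4 t_c=0 v_peak=15/8 T=5/2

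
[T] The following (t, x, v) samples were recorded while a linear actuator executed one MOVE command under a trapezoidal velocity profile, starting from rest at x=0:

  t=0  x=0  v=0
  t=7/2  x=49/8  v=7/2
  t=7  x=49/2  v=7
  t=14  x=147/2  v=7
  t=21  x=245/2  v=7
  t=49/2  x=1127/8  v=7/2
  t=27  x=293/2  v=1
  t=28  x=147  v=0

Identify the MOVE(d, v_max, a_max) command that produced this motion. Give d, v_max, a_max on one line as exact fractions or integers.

d=147 v_max=7 a_max=1

final state: t=28, x=147, v=0 → d = 147
a_max = (7/2−0)/(7/2−0) = 1
max v = 7 over t∈[7,21] → v_max = 7
check: 7·(7+14) = 147 ✓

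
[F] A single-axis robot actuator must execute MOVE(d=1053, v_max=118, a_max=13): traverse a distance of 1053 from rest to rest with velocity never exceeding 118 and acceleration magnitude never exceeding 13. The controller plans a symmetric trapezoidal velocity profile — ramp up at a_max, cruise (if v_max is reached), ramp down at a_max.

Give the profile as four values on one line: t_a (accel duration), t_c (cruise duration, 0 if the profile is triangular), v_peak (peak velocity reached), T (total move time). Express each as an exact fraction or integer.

t_a=9 t_c=0 v_peak=117 T=18

(v_max)²/a_max = 118²/13 = 13924/13
1053 < 13924/13 ⇒ no cruise
v_peak = √(1053·13) = √13689 = 117
t_a = 117/13 = 9; t_c = 0
T = 2·9 = 18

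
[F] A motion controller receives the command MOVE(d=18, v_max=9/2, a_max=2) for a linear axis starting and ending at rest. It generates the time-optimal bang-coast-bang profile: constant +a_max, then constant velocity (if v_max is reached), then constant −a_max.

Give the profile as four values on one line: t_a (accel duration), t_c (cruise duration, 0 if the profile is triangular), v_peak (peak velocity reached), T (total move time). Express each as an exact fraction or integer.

v_max²/a_max = (9/2)²/2 = 81/8
18 ≥ 81/8 ⇒ cruise phase
t_a = (9/2)/2 = 9/4; v_peak = 9/2
d_cruise = 18 − 81/8 = 63/8; t_c = (63/8)/(9/2) = 7/4
T = 2·9/4 + 7/4 = 25/4

t_a=9/4 t_c=7/4 v_peak=9/2 T=25/4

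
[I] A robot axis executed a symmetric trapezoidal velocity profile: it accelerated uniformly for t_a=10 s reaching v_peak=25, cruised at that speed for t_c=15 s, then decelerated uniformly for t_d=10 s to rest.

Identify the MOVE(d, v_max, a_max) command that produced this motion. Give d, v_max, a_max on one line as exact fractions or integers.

d=625 v_max=25 a_max=5/2

a_max = 25/10 = 5/2
d_a = ½·25·10 = 125; d_c = 25·15 = 375
d = 2·125 + 375 = 625
t_c = 15 > 0 so v_max = 25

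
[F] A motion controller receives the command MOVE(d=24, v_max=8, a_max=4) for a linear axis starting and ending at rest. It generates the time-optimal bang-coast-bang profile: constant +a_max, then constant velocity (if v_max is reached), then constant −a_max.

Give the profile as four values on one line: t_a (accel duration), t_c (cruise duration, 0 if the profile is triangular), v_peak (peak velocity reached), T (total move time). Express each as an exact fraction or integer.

vₘ²/aₘ = 8²/4 = 16
24 ≥ 16 → trapezoidal
t_a = 8/4 = 2; v_peak = 8
d_cruise = 24 − 16 = 8; t_c = 8/8 = 1
T = 2·2 + 1 = 5

t_a=2 t_c=1 v_peak=8 T=5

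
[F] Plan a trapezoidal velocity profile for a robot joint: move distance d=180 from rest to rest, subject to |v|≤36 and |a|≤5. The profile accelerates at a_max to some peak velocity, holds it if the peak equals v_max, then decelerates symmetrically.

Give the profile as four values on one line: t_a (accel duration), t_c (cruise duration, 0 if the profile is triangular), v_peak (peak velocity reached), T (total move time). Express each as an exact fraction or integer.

t_a=6 t_c=0 v_peak=30 T=12

v_max²/a_max = 36²/5 = 1296/5
180 < 1296/5 → triangular
v_peak = √(180·5) = √900 = 30
t_a = 30/5 = 6; t_c = 0
T = 2·6 = 12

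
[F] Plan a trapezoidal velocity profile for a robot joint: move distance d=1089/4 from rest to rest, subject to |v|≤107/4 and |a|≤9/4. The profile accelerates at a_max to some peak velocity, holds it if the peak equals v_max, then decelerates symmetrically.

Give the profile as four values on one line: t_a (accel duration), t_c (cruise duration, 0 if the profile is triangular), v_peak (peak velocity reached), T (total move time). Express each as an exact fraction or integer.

(v_max)²/a_max = (107/4)²/(9/4) = 11449/36
1089/4 < 11449/36 so t_c = 0
v_peak = √(1089/4·9/4) = √(9801/16) = 99/4
t_a = (99/4)/(9/4) = 11; t_c = 0
T = 2·11 = 22

t_a=11 t_c=0 v_peak=99/4 T=22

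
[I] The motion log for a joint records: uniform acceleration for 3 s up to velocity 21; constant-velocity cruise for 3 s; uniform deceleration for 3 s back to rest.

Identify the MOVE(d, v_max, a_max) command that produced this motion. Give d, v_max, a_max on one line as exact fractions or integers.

d=126 v_max=21 a_max=7

a_max = 21/3 = 7
d_a = ½·21·3 = 63/2; d_c = 21·3 = 63
d = 2·63/2 + 63 = 126
t_c = 3 > 0 ⇒ limit active, v_max = 21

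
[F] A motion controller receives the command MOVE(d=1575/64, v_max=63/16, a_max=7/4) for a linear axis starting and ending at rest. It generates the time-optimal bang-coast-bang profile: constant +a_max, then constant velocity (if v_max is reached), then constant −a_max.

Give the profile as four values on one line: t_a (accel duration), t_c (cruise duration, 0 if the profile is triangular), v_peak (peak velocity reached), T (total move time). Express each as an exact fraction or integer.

(v_max)²/a_max = (63/16)²/(7/4) = 567/64
1575/64 ≥ 567/64 so v_max reached
t_a = (63/16)/(7/4) = 9/4; v_peak = 63/16
d_cruise = 1575/64 − 567/64 = 63/4; t_c = (63/4)/(63/16) = 4
T = 2·9/4 + 4 = 17/2

t_a=9/4 t_c=4 v_peak=63/16 T=17/2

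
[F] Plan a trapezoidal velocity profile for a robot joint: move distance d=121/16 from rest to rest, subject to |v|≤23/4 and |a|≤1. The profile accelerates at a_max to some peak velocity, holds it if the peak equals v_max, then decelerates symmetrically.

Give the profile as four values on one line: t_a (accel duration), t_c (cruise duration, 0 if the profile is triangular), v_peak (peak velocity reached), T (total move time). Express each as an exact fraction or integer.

(v_max)²/a_max = (23/4)²/1 = 529/16
121/16 < 529/16 → triangular
v_peak = √(121/16·1) = √(121/16) = 11/4
t_a = (11/4)/1 = 11/4; t_c = 0
T = 2·11/4 = 11/2

t_a=11/4 t_c=0 v_peak=11/4 T=11/2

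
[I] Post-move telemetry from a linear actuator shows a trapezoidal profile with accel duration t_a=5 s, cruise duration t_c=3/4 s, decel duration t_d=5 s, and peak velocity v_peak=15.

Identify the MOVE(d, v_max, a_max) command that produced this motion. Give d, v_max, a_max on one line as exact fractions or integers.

d=345/4 v_max=15 a_max=3

a_max = 15/5 = 3
d_a = ½·15·5 = 75/2; d_c = 15·3/4 = 45/4
d = 2·75/2 + 45/4 = 345/4
t_c = 3/4 > 0 so v_max = 15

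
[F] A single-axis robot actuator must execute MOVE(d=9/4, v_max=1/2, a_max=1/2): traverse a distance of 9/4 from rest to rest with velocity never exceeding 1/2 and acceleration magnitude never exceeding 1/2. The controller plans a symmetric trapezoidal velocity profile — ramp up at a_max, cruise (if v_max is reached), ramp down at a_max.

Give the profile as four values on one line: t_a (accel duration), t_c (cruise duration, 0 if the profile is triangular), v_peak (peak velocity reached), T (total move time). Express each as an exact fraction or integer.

t_a=1 t_c=7/2 v_peak=1/2 T=11/2

v_max²/a_max = (1/2)²/(1/2) = 1/2
9/4 ≥ 1/2 → trapezoidal
t_a = (1/2)/(1/2) = 1; v_peak = 1/2
d_cruise = 9/4 − 1/2 = 7/4; t_c = (7/4)/(1/2) = 7/2
T = 2·1 + 7/2 = 11/2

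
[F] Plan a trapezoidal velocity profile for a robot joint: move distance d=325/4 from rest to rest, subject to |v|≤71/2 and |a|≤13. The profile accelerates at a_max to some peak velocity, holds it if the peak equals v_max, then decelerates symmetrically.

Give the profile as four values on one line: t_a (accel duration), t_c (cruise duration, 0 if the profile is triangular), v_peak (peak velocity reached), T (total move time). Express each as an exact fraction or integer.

vₘ²/aₘ = (71/2)²/13 = 5041/52
325/4 < 5041/52 so t_c = 0
v_peak = √(325/4·13) = √(4225/4) = 65/2
t_a = (65/2)/13 = 5/2; t_c = 0
T = 2·5/2 = 5

t_a=5/2 t_c=0 v_peak=65/2 T=5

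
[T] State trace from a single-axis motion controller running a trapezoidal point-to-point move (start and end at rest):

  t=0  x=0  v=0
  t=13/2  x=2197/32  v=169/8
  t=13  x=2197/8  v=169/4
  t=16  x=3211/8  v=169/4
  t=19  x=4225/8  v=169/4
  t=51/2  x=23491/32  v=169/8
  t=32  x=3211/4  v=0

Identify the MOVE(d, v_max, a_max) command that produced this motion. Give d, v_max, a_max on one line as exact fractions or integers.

d=3211/4 v_max=169/4 a_max=13/4

final state: t=32, x=3211/4, v=0 → d = 3211/4
a_max = (169/8−0)/(13/2−0) = 13/4
max v = 169/4 over t∈[13,19] → v_max = 169/4
check: 169/4·(13+6) = 3211/4 ✓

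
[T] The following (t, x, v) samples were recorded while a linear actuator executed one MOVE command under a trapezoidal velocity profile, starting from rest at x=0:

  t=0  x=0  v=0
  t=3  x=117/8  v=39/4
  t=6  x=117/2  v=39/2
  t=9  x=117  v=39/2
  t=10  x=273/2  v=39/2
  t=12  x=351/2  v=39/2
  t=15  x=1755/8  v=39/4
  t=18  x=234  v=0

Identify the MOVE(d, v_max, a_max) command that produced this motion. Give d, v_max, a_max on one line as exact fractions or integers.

final state: t=18, x=234, v=0 → d = 234
a_max = (39/4−0)/(3−0) = 13/4
max v = 39/2 over t∈[6,12] → v_max = 39/2
check: 39/2·(6+6) = 234 ✓

d=234 v_max=39/2 a_max=13/4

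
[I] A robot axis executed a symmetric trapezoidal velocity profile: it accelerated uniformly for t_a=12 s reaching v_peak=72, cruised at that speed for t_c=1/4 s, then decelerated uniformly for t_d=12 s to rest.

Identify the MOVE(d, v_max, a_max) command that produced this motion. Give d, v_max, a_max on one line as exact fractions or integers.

a_max = 72/12 = 6
d_a = ½·72·12 = 432; d_c = 72·1/4 = 18
d = 2·432 + 18 = 882
t_c = 1/4 > 0 → v_max = v_peak = 72

d=882 v_max=72 a_max=6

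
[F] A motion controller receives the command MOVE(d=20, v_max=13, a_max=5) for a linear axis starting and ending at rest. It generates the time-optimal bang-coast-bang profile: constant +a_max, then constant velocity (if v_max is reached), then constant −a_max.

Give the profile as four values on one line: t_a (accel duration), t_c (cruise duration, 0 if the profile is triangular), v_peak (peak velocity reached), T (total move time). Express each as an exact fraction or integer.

t_a=2 t_c=0 v_peak=10 T=4

vₘ²/aₘ = 13²/5 = 169/5
20 < 169/5 ⇒ no cruise
v_peak = √(20·5) = √100 = 10
t_a = 10/5 = 2; t_c = 0
T = 2·2 = 4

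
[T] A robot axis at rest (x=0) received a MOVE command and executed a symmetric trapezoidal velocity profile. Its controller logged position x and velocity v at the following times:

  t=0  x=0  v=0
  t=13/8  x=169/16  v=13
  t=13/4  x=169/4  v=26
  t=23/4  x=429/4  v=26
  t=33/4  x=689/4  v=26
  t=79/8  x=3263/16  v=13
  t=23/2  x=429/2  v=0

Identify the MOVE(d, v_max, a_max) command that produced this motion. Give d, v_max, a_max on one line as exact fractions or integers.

final state: t=23/2, x=429/2, v=0 → d = 429/2
a_max = (13−0)/(13/8−0) = 8
max v = 26 over t∈[13/4,33/4] → v_max = 26
check: 26·(13/4+5) = 429/2 ✓

d=429/2 v_max=26 a_max=8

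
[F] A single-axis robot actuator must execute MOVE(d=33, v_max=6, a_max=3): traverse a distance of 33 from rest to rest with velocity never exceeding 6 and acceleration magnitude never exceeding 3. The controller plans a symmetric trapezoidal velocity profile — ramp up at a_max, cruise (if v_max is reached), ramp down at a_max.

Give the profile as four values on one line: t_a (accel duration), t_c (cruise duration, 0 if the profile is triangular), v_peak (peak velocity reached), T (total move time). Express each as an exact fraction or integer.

vₘ²/aₘ = 6²/3 = 12
33 ≥ 12 ⇒ cruise phase
t_a = 6/3 = 2; v_peak = 6
d_cruise = 33 − 12 = 21; t_c = 21/6 = 7/2
T = 2·2 + 7/2 = 15/2

t_a=2 t_c=7/2 v_peak=6 T=15/2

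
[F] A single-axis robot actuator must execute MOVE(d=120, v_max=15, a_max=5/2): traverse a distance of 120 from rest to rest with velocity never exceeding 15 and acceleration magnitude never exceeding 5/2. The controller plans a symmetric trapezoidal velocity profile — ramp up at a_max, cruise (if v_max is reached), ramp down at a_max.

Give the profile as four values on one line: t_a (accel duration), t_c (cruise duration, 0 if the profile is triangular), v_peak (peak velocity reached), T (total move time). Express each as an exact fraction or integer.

t_a=6 t_c=2 v_peak=15 T=14

(v_max)²/a_max = 15²/(5/2) = 90
120 ≥ 90 so v_max reached
t_a = 15/(5/2) = 6; v_peak = 15
d_cruise = 120 − 90 = 30; t_c = 30/15 = 2
T = 2·6 + 2 = 14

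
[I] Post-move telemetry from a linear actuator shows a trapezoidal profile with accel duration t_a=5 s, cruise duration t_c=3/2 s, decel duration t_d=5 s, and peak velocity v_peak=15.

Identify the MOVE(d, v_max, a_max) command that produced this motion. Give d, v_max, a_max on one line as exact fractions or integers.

d=195/2 v_max=15 a_max=3

a_max = 15/5 = 3
d_a = ½·15·5 = 75/2; d_c = 15·3/2 = 45/2
d = 2·75/2 + 45/2 = 195/2
t_c = 3/2 > 0 so v_max = 15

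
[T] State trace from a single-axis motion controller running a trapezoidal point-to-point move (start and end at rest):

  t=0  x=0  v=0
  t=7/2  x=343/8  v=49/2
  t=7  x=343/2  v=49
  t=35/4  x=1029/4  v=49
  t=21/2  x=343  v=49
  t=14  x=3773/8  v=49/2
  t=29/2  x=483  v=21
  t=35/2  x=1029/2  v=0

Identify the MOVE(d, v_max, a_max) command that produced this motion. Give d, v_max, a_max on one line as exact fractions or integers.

final state: t=35/2, x=1029/2, v=0 → d = 1029/2
a_max = (49/2−0)/(7/2−0) = 7
max v = 49 over t∈[7,21/2] → v_max = 49
check: 49·(7+7/2) = 1029/2 ✓

d=1029/2 v_max=49 a_max=7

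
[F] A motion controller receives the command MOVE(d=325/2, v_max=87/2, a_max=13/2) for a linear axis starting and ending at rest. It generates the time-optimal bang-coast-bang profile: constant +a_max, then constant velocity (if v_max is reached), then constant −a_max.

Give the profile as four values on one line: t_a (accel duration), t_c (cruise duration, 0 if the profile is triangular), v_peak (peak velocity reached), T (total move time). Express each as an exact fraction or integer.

vₘ²/aₘ = (87/2)²/(13/2) = 7569/26
325/2 < 7569/26 → triangular
v_peak = √(325/2·13/2) = √(4225/4) = 65/2
t_a = (65/2)/(13/2) = 5; t_c = 0
T = 2·5 = 10

t_a=5 t_c=0 v_peak=65/2 T=10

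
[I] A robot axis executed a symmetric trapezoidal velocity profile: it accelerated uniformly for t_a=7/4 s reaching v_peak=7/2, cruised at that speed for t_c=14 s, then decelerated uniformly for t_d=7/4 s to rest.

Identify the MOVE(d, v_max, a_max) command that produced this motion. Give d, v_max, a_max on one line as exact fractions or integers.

a_max = (7/2)/(7/4) = 2
d_a = ½·7/2·7/4 = 49/16; d_c = 7/2·14 = 49
d = 2·49/16 + 49 = 441/8
t_c = 14 > 0 → v_max = v_peak = 7/2

d=441/8 v_max=7/2 a_max=2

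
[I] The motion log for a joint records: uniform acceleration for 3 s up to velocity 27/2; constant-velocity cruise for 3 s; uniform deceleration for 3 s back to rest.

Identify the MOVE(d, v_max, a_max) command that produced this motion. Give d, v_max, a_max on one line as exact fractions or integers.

d=81 v_max=27/2 a_max=9/2

a_max = (27/2)/3 = 9/2
d_a = ½·27/2·3 = 81/4; d_c = 27/2·3 = 81/2
d = 2·81/4 + 81/2 = 81
t_c = 3 > 0 so v_max = 27/2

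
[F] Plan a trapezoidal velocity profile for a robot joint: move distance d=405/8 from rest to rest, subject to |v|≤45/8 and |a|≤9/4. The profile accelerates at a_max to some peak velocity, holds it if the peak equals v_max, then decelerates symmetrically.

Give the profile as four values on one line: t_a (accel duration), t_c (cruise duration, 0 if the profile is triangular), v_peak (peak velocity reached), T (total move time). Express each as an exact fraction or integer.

(v_max)²/a_max = (45/8)²/(9/4) = 225/16
405/8 ≥ 225/16 → trapezoidal
t_a = (45/8)/(9/4) = 5/2; v_peak = 45/8
d_cruise = 405/8 − 225/16 = 585/16; t_c = (585/16)/(45/8) = 13/2
T = 2·5/2 + 13/2 = 23/2

t_a=5/2 t_c=13/2 v_peak=45/8 T=23/2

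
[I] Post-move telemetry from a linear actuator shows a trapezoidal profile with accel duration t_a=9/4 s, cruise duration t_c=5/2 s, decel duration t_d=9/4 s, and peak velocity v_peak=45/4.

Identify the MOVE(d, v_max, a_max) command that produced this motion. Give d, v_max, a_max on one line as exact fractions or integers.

a_max = (45/4)/(9/4) = 5
d_a = ½·45/4·9/4 = 405/32; d_c = 45/4·5/2 = 225/8
d = 2·405/32 + 225/8 = 855/16
t_c = 5/2 > 0 ⇒ limit active, v_max = 45/4

d=855/16 v_max=45/4 a_max=5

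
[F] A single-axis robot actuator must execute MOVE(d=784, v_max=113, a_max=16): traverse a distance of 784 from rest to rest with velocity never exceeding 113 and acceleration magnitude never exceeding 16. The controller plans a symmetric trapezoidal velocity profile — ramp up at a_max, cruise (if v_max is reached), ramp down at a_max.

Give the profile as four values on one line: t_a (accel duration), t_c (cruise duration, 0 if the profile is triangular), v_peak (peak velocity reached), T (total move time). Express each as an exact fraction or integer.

t_a=7 t_c=0 v_peak=112 T=14

v_max²/a_max = 113²/16 = 12769/16
784 < 12769/16 so t_c = 0
v_peak = √(784·16) = √12544 = 112
t_a = 112/16 = 7; t_c = 0
T = 2·7 = 14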